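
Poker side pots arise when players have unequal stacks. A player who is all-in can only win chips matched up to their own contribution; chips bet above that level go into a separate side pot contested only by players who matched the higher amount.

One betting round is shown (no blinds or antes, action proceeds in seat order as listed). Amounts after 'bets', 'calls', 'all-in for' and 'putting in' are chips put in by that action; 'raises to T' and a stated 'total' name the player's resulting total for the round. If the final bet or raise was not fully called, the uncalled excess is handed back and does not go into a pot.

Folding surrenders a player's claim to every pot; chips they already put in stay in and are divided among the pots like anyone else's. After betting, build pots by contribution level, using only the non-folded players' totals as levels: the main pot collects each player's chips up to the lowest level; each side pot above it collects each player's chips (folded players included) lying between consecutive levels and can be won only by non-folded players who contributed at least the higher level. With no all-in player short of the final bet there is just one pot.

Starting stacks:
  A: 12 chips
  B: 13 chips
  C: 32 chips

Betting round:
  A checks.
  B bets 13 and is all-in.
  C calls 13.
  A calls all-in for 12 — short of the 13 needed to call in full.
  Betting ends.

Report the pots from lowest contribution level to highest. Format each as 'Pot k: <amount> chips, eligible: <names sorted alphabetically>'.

Pot 1: 36 chips, eligible: A, B, C
Pot 2: 2 chips, eligible: B, C

Derivation:
Contributions: A=12, B=13, C=13
Pot levels (distinct totals of non-folded players): 12, 13
Layer 1-12: 12 each from A, B, C = 12*3 = 36 chips; eligible A, B, C
Layer 13-13: 1 each from B, C = 1*2 = 2 chips; eligible B, C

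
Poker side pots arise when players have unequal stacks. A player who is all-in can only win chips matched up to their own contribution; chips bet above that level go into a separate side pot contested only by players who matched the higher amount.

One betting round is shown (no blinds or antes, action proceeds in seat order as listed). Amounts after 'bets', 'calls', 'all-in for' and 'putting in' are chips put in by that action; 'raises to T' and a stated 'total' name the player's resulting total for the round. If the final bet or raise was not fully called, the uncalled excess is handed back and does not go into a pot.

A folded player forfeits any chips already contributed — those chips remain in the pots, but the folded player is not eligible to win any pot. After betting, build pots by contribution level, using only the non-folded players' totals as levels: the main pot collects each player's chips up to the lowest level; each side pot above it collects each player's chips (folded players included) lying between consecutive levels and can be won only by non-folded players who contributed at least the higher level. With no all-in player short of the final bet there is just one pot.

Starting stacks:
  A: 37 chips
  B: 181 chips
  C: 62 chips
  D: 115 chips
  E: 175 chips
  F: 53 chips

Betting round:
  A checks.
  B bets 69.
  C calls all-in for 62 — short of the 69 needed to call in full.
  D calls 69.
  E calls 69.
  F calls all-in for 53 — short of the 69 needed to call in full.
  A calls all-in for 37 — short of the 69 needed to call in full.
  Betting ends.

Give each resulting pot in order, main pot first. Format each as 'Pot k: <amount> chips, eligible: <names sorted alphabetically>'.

Contributions: A=37, B=69, C=62, D=69, E=69, F=53
Pot levels (distinct totals of non-folded players): 37, 53, 62, 69
Layer 1-37: 37 each from A, B, C, D, E, F = 37*6 = 222 chips; eligible A, B, C, D, E, F
Layer 38-53: 16 each from B, C, D, E, F = 16*5 = 80 chips; eligible B, C, D, E, F
Layer 54-62: 9 each from B, C, D, E = 9*4 = 36 chips; eligible B, C, D, E
Layer 63-69: 7 each from B, D, E = 7*3 = 21 chips; eligible B, D, E

Pot 1: 222 chips, eligible: A, B, C, D, E, F
Pot 2: 80 chips, eligible: B, C, D, E, F
Pot 3: 36 chips, eligible: B, C, D, E
Pot 4: 21 chips, eligible: B, D, E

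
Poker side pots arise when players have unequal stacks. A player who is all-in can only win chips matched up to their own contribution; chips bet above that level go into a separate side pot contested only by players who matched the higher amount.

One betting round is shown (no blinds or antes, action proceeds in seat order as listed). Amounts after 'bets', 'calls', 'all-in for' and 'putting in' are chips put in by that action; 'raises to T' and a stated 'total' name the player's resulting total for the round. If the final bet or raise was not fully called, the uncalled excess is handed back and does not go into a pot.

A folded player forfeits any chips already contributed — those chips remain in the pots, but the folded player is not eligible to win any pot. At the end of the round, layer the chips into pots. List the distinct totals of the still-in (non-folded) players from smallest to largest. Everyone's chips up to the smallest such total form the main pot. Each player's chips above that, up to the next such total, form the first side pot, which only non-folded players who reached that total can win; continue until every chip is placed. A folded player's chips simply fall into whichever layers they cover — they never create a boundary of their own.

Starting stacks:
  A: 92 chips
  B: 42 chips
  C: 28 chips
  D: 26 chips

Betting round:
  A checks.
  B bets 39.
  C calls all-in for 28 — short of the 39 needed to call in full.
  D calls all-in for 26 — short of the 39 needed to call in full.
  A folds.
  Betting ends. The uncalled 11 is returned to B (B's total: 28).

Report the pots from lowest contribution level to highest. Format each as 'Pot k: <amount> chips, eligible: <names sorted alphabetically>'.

Contributions (after 11 returned to B): B=28, C=28, D=26
Folded: A
Pot levels (distinct totals of non-folded players): 26, 28
Layer 1-26: 26 each from B, C, D = 26*3 = 78 chips; eligible B, C, D
Layer 27-28: 2 each from B, C = 2*2 = 4 chips; eligible B, C

Pot 1: 78 chips, eligible: B, C, D
Pot 2: 4 chips, eligible: B, C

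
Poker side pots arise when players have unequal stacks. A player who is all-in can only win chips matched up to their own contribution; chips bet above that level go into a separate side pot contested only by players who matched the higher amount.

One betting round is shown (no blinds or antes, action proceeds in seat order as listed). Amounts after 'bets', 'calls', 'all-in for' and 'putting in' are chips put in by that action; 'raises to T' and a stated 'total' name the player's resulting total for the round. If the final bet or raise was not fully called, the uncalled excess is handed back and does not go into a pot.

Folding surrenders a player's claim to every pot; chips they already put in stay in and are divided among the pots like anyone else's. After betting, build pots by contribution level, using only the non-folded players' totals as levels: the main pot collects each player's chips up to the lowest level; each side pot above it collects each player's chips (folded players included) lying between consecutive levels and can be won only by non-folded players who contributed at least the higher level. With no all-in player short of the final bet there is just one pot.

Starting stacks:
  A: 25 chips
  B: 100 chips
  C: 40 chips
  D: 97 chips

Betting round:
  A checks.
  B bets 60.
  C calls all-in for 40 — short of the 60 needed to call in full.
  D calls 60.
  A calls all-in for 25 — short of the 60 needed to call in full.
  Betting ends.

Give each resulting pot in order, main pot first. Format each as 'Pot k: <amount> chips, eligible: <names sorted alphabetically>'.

Contributions: A=25, B=60, C=40, D=60
Pot levels (distinct totals of non-folded players): 25, 40, 60
Layer 1-25: 25 each from A, B, C, D = 25*4 = 100 chips; eligible A, B, C, D
Layer 26-40: 15 each from B, C, D = 15*3 = 45 chips; eligible B, C, D
Layer 41-60: 20 each from B, D = 20*2 = 40 chips; eligible B, D

Pot 1: 100 chips, eligible: A, B, C, D
Pot 2: 45 chips, eligible: B, C, D
Pot 3: 40 chips, eligible: B, D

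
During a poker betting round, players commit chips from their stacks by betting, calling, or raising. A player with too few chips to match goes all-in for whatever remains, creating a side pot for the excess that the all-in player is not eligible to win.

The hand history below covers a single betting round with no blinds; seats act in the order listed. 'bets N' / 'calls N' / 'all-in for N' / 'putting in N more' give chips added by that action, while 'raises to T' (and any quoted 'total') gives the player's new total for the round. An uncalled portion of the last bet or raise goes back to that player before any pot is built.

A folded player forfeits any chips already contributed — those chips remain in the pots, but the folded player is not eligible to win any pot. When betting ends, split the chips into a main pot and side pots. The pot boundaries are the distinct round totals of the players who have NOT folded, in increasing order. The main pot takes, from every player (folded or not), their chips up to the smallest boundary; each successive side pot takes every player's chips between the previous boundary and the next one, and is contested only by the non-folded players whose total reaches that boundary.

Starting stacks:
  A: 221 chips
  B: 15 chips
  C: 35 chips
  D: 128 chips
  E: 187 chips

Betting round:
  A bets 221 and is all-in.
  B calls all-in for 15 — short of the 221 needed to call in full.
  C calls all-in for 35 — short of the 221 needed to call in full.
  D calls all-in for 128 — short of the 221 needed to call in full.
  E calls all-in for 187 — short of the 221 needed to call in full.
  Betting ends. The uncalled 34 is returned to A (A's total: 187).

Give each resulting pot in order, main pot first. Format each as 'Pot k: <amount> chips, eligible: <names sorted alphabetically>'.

Pot 1: 75 chips, eligible: A, B, C, D, E
Pot 2: 80 chips, eligible: A, C, D, E
Pot 3: 279 chips, eligible: A, D, E
Pot 4: 118 chips, eligible: A, E

Derivation:
Contributions (after 34 returned to A): A=187, B=15, C=35, D=128, E=187
Pot levels (distinct totals of non-folded players): 15, 35, 128, 187
Layer 1-15: 15 each from A, B, C, D, E = 15*5 = 75 chips; eligible A, B, C, D, E
Layer 16-35: 20 each from A, C, D, E = 20*4 = 80 chips; eligible A, C, D, E
Layer 36-128: 93 each from A, D, E = 93*3 = 279 chips; eligible A, D, E
Layer 129-187: 59 each from A, E = 59*2 = 118 chips; eligible A, E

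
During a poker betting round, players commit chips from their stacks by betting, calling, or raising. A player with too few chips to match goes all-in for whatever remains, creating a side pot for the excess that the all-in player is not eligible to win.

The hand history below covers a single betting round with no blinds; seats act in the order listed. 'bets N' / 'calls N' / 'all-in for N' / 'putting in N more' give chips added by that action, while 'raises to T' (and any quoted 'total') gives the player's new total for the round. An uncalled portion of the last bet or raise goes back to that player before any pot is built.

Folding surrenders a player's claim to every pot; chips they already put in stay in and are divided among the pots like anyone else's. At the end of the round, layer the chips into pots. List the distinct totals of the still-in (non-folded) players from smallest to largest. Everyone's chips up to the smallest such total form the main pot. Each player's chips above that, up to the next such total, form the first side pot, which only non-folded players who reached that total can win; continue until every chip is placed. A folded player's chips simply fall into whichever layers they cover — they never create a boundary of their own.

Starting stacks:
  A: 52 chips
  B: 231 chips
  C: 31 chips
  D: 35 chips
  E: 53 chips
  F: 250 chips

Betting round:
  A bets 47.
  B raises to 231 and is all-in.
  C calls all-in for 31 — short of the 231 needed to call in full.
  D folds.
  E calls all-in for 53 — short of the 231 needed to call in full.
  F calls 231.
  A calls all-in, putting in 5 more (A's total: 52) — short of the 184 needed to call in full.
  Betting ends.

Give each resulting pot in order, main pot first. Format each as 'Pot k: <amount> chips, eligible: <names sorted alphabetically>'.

Pot 1: 155 chips, eligible: A, B, C, E, F
Pot 2: 84 chips, eligible: A, B, E, F
Pot 3: 3 chips, eligible: B, E, F
Pot 4: 356 chips, eligible: B, F

Derivation:
Contributions: A=52, B=231, C=31, E=53, F=231
Folded: D
Pot levels (distinct totals of non-folded players): 31, 52, 53, 231
Layer 1-31: 31 each from A, B, C, E, F = 31*5 = 155 chips; eligible A, B, C, E, F
Layer 32-52: 21 each from A, B, E, F = 21*4 = 84 chips; eligible A, B, E, F
Layer 53-53: 1 each from B, E, F = 1*3 = 3 chips; eligible B, E, F
Layer 54-231: 178 each from B, F = 178*2 = 356 chips; eligible B, F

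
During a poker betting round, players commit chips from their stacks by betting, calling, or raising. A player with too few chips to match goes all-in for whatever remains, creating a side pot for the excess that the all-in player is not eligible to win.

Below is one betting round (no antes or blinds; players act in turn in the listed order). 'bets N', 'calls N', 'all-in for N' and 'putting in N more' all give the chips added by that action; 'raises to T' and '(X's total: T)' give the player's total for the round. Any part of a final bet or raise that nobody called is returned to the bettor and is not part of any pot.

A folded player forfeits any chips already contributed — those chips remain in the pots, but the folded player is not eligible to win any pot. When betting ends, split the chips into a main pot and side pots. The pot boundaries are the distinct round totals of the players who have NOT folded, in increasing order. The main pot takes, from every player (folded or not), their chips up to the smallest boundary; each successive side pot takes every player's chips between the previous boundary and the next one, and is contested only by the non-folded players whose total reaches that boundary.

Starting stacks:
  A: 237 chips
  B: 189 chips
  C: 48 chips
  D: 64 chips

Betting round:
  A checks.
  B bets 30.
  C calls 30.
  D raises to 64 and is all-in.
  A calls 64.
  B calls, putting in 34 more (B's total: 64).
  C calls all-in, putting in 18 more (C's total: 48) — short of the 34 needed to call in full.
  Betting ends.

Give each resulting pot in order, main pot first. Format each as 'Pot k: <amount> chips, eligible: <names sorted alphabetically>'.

Contributions: A=64, B=64, C=48, D=64
Pot levels (distinct totals of non-folded players): 48, 64
Layer 1-48: 48 each from A, B, C, D = 48*4 = 192 chips; eligible A, B, C, D
Layer 49-64: 16 each from A, B, D = 16*3 = 48 chips; eligible A, B, D

Pot 1: 192 chips, eligible: A, B, C, D
Pot 2: 48 chips, eligible: A, B, D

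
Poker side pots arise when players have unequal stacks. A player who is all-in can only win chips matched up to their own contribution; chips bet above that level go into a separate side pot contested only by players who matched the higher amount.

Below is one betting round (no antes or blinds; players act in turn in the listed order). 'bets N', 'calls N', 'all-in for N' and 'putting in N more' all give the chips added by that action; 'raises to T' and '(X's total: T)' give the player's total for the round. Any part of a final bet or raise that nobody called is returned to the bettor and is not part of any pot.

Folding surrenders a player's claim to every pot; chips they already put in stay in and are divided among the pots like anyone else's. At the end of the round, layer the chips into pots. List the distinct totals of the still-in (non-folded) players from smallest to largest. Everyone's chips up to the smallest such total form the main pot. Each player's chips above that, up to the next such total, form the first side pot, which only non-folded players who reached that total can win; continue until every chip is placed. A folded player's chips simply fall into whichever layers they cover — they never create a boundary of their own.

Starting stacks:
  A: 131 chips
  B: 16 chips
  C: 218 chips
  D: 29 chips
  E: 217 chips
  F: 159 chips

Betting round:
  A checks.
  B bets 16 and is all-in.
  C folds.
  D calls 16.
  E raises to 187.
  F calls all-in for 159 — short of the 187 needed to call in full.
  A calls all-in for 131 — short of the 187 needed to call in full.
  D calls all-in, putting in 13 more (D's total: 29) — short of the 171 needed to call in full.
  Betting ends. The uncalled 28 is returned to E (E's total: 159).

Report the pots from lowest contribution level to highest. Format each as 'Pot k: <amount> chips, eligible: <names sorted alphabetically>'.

Contributions (after 28 returned to E): A=131, B=16, D=29, E=159, F=159
Folded: C
Pot levels (distinct totals of non-folded players): 16, 29, 131, 159
Layer 1-16: 16 each from A, B, D, E, F = 16*5 = 80 chips; eligible A, B, D, E, F
Layer 17-29: 13 each from A, D, E, F = 13*4 = 52 chips; eligible A, D, E, F
Layer 30-131: 102 each from A, E, F = 102*3 = 306 chips; eligible A, E, F
Layer 132-159: 28 each from E, F = 28*2 = 56 chips; eligible E, F

Pot 1: 80 chips, eligible: A, B, D, E, F
Pot 2: 52 chips, eligible: A, D, E, F
Pot 3: 306 chips, eligible: A, E, F
Pot 4: 56 chips, eligible: E, F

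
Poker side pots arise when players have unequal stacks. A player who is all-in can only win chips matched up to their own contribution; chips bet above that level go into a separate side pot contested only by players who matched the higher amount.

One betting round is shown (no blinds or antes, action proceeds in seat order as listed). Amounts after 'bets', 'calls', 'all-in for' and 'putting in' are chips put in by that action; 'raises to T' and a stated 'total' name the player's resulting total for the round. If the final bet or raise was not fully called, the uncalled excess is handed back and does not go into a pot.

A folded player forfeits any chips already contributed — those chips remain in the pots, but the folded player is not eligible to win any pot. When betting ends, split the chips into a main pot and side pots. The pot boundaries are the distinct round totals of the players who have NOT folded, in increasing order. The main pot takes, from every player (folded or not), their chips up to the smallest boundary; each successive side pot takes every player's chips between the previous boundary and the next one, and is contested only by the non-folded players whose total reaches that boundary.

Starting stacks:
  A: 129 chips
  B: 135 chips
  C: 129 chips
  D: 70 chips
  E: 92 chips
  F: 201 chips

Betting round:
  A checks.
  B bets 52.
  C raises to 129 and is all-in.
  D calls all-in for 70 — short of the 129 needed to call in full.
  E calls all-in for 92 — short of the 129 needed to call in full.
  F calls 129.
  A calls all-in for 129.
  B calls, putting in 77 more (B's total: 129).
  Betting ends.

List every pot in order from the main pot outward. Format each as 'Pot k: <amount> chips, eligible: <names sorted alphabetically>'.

Contributions: A=129, B=129, C=129, D=70, E=92, F=129
Pot levels (distinct totals of non-folded players): 70, 92, 129
Layer 1-70: 70 each from A, B, C, D, E, F = 70*6 = 420 chips; eligible A, B, C, D, E, F
Layer 71-92: 22 each from A, B, C, E, F = 22*5 = 110 chips; eligible A, B, C, E, F
Layer 93-129: 37 each from A, B, C, F = 37*4 = 148 chips; eligible A, B, C, F

Pot 1: 420 chips, eligible: A, B, C, D, E, F
Pot 2: 110 chips, eligible: A, B, C, E, F
Pot 3: 148 chips, eligible: A, B, C, F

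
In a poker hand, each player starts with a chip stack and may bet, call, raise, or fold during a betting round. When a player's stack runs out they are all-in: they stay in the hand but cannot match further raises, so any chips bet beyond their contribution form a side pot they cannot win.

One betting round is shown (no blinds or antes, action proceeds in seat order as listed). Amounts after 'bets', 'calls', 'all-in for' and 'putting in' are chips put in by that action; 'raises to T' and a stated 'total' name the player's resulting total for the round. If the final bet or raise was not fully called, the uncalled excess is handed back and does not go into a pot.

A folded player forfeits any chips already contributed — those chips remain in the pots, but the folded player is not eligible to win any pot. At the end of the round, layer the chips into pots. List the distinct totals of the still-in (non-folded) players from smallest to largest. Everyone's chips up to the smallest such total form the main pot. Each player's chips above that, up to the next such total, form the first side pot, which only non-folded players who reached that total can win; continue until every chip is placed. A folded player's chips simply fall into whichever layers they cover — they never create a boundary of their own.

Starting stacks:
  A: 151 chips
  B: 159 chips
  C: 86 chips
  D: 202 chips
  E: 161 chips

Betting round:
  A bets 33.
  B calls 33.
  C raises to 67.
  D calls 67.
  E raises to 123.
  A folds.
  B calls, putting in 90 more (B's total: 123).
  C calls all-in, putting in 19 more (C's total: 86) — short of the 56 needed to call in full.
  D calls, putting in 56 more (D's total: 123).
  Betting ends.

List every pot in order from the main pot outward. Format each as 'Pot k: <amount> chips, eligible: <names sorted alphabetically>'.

Contributions: A=33, B=123, C=86, D=123, E=123
Folded: A
Pot levels (distinct totals of non-folded players): 86, 123
Layer 1-86: A 33 + B 86 + C 86 + D 86 + E 86 = 377 chips; eligible B, C, D, E
Layer 87-123: 37 each from B, D, E = 37*3 = 111 chips; eligible B, D, E

Pot 1: 377 chips, eligible: B, C, D, E
Pot 2: 111 chips, eligible: B, D, E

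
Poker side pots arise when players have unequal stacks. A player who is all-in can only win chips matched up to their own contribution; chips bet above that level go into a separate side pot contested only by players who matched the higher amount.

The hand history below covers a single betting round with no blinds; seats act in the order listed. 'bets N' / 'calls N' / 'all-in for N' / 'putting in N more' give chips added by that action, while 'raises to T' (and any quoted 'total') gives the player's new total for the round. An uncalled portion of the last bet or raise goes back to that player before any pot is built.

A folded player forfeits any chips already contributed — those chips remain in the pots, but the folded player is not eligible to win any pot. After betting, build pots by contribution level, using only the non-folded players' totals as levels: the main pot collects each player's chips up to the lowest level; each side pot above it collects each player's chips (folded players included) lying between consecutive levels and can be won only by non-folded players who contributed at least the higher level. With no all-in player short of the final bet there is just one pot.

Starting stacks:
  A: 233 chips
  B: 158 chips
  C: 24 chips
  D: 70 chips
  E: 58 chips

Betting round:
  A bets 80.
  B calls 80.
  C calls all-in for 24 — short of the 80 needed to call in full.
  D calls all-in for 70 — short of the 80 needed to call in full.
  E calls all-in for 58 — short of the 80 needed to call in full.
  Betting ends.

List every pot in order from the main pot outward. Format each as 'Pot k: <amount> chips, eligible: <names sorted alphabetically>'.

Pot 1: 120 chips, eligible: A, B, C, D, E
Pot 2: 136 chips, eligible: A, B, D, E
Pot 3: 36 chips, eligible: A, B, D
Pot 4: 20 chips, eligible: A, B

Derivation:
Contributions: A=80, B=80, C=24, D=70, E=58
Pot levels (distinct totals of non-folded players): 24, 58, 70, 80
Layer 1-24: 24 each from A, B, C, D, E = 24*5 = 120 chips; eligible A, B, C, D, E
Layer 25-58: 34 each from A, B, D, E = 34*4 = 136 chips; eligible A, B, D, E
Layer 59-70: 12 each from A, B, D = 12*3 = 36 chips; eligible A, B, D
Layer 71-80: 10 each from A, B = 10*2 = 20 chips; eligible A, B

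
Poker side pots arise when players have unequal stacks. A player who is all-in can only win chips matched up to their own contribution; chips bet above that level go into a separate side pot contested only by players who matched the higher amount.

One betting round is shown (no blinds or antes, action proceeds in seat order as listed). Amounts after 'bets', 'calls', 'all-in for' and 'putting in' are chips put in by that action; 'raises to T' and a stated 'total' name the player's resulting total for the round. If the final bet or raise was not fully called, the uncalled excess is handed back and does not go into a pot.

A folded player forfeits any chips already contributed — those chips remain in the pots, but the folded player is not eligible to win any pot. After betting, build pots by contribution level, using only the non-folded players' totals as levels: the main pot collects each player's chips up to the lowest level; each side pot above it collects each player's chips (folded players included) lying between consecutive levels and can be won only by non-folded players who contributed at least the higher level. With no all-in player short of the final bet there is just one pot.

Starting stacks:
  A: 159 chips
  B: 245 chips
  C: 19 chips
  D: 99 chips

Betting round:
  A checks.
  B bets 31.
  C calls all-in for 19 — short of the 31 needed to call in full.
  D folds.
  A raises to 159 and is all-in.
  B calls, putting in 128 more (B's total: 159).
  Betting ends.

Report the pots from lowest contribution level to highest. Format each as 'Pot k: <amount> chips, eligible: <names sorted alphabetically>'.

Contributions: A=159, B=159, C=19
Folded: D
Pot levels (distinct totals of non-folded players): 19, 159
Layer 1-19: 19 each from A, B, C = 19*3 = 57 chips; eligible A, B, C
Layer 20-159: 140 each from A, B = 140*2 = 280 chips; eligible A, B

Pot 1: 57 chips, eligible: A, B, C
Pot 2: 280 chips, eligible: A, B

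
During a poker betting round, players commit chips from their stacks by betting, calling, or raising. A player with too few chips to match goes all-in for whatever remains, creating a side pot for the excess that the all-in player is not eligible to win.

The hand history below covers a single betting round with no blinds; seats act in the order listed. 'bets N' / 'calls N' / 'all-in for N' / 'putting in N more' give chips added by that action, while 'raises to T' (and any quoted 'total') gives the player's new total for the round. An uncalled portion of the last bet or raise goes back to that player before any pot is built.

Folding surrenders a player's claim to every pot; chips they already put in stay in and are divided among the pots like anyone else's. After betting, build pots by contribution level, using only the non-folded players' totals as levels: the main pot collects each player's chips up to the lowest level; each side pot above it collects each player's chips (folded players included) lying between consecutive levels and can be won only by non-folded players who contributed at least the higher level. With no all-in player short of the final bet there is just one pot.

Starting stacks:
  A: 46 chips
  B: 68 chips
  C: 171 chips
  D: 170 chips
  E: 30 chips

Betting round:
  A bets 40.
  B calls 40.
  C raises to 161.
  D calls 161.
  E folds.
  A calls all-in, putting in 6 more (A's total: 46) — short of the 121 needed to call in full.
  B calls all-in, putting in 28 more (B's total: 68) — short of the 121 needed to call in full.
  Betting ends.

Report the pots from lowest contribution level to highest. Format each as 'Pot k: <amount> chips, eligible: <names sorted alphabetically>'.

Pot 1: 184 chips, eligible: A, B, C, D
Pot 2: 66 chips, eligible: B, C, D
Pot 3: 186 chips, eligible: C, D

Derivation:
Contributions: A=46, B=68, C=161, D=161
Folded: E
Pot levels (distinct totals of non-folded players): 46, 68, 161
Layer 1-46: 46 each from A, B, C, D = 46*4 = 184 chips; eligible A, B, C, D
Layer 47-68: 22 each from B, C, D = 22*3 = 66 chips; eligible B, C, D
Layer 69-161: 93 each from C, D = 93*2 = 186 chips; eligible C, D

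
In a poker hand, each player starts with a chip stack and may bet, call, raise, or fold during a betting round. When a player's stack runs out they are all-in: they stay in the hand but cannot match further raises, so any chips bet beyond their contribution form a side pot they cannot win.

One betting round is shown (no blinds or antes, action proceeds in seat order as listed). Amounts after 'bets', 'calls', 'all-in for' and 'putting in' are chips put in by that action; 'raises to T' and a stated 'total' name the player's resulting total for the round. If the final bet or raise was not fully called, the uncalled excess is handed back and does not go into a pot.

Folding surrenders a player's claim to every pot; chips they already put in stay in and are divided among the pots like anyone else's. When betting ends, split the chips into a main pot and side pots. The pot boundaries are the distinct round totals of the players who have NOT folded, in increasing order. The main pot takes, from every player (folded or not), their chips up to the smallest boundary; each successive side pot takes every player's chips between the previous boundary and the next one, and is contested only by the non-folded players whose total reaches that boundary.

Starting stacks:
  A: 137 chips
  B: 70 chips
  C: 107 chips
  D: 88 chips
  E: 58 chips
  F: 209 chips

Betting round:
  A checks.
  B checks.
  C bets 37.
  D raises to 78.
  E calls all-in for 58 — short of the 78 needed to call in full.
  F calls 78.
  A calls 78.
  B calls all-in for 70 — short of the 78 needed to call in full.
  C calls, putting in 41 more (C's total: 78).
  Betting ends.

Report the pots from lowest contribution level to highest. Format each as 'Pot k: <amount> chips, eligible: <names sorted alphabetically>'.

Contributions: A=78, B=70, C=78, D=78, E=58, F=78
Pot levels (distinct totals of non-folded players): 58, 70, 78
Layer 1-58: 58 each from A, B, C, D, E, F = 58*6 = 348 chips; eligible A, B, C, D, E, F
Layer 59-70: 12 each from A, B, C, D, F = 12*5 = 60 chips; eligible A, B, C, D, F
Layer 71-78: 8 each from A, C, D, F = 8*4 = 32 chips; eligible A, C, D, F

Pot 1: 348 chips, eligible: A, B, C, D, E, F
Pot 2: 60 chips, eligible: A, B, C, D, F
Pot 3: 32 chips, eligible: A, C, D, F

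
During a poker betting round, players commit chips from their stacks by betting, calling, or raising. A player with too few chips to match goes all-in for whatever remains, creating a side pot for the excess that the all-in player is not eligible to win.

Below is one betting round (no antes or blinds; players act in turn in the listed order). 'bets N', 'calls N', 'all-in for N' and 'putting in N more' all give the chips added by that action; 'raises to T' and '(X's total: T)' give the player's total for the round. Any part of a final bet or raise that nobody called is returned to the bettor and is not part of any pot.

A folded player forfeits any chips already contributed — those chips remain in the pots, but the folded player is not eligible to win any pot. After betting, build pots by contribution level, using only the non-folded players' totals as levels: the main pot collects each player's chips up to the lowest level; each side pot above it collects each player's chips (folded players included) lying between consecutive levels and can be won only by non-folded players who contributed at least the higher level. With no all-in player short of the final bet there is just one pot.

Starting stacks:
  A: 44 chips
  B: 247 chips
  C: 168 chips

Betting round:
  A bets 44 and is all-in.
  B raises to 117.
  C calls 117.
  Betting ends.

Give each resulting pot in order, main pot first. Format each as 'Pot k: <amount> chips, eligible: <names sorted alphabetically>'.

Pot 1: 132 chips, eligible: A, B, C
Pot 2: 146 chips, eligible: B, C

Derivation:
Contributions: A=44, B=117, C=117
Pot levels (distinct totals of non-folded players): 44, 117
Layer 1-44: 44 each from A, B, C = 44*3 = 132 chips; eligible A, B, C
Layer 45-117: 73 each from B, C = 73*2 = 146 chips; eligible B, C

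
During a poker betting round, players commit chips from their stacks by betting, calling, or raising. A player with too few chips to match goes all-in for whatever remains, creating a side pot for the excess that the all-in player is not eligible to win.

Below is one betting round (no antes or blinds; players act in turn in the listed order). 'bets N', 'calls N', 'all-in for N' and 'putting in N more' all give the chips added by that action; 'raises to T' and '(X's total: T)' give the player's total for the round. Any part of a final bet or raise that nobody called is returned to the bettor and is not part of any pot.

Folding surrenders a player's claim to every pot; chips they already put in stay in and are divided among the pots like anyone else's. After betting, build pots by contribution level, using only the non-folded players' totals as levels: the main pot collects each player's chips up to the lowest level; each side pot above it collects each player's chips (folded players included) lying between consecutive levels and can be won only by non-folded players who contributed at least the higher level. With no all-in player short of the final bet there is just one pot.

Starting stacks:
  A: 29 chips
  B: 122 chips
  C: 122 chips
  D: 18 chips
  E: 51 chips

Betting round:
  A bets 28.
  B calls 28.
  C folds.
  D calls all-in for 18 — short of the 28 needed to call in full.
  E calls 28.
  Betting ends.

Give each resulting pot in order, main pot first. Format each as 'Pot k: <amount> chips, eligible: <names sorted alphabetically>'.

Pot 1: 72 chips, eligible: A, B, D, E
Pot 2: 30 chips, eligible: A, B, E

Derivation:
Contributions: A=28, B=28, D=18, E=28
Folded: C
Pot levels (distinct totals of non-folded players): 18, 28
Layer 1-18: 18 each from A, B, D, E = 18*4 = 72 chips; eligible A, B, D, E
Layer 19-28: 10 each from A, B, E = 10*3 = 30 chips; eligible A, B, E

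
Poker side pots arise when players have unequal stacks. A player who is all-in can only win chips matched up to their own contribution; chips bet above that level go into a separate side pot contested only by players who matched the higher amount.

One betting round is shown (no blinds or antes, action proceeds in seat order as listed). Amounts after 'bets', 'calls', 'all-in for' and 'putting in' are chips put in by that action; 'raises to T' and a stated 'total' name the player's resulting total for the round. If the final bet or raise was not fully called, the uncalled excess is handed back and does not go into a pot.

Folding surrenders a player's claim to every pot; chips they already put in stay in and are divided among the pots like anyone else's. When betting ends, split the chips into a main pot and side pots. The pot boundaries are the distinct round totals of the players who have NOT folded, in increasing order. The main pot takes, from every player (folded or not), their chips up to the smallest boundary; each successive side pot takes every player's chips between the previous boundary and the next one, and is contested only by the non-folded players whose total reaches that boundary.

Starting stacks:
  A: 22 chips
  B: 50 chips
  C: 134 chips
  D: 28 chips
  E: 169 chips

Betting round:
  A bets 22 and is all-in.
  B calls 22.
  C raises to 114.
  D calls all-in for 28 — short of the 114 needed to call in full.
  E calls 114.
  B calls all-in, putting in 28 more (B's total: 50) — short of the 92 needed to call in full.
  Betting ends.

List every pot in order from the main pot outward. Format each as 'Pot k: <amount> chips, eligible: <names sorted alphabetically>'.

Contributions: A=22, B=50, C=114, D=28, E=114
Pot levels (distinct totals of non-folded players): 22, 28, 50, 114
Layer 1-22: 22 each from A, B, C, D, E = 22*5 = 110 chips; eligible A, B, C, D, E
Layer 23-28: 6 each from B, C, D, E = 6*4 = 24 chips; eligible B, C, D, E
Layer 29-50: 22 each from B, C, E = 22*3 = 66 chips; eligible B, C, E
Layer 51-114: 64 each from C, E = 64*2 = 128 chips; eligible C, E

Pot 1: 110 chips, eligible: A, B, C, D, E
Pot 2: 24 chips, eligible: B, C, D, E
Pot 3: 66 chips, eligible: B, C, E
Pot 4: 128 chips, eligible: C, E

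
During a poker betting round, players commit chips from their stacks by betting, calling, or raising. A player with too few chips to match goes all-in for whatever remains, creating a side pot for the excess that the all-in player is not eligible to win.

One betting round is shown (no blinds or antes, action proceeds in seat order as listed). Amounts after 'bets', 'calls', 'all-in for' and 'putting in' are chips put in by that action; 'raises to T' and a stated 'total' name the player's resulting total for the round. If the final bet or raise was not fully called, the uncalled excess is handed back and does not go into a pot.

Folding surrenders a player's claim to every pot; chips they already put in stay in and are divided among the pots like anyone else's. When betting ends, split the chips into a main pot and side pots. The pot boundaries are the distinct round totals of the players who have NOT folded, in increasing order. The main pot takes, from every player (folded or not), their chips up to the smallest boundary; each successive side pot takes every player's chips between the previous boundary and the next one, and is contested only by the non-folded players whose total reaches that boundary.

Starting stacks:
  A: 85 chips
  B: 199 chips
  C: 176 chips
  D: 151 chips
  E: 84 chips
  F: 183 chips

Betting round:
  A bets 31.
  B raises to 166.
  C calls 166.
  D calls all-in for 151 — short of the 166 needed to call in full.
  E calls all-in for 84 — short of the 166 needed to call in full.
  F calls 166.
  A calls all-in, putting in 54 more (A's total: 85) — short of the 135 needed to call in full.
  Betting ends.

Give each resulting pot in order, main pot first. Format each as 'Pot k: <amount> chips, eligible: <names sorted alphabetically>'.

Contributions: A=85, B=166, C=166, D=151, E=84, F=166
Pot levels (distinct totals of non-folded players): 84, 85, 151, 166
Layer 1-84: 84 each from A, B, C, D, E, F = 84*6 = 504 chips; eligible A, B, C, D, E, F
Layer 85-85: 1 each from A, B, C, D, F = 1*5 = 5 chips; eligible A, B, C, D, F
Layer 86-151: 66 each from B, C, D, F = 66*4 = 264 chips; eligible B, C, D, F
Layer 152-166: 15 each from B, C, F = 15*3 = 45 chips; eligible B, C, F

Pot 1: 504 chips, eligible: A, B, C, D, E, F
Pot 2: 5 chips, eligible: A, B, C, D, F
Pot 3: 264 chips, eligible: B, C, D, F
Pot 4: 45 chips, eligible: B, C, F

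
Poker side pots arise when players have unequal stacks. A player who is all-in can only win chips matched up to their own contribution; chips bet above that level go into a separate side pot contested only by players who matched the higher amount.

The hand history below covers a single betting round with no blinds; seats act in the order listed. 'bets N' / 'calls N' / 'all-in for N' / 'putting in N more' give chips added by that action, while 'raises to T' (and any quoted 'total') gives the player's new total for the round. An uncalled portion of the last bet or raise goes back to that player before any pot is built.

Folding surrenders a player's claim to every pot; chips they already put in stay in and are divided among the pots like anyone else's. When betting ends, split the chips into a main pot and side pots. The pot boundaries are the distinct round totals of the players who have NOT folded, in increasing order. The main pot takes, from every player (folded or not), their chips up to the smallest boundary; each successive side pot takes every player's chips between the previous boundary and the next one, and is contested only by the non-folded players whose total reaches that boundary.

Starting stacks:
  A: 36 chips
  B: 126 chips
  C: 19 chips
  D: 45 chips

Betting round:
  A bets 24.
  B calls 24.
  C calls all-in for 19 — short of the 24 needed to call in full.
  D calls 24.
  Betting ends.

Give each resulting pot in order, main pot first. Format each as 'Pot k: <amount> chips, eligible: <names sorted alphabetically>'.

Pot 1: 76 chips, eligible: A, B, C, D
Pot 2: 15 chips, eligible: A, B, D

Derivation:
Contributions: A=24, B=24, C=19, D=24
Pot levels (distinct totals of non-folded players): 19, 24
Layer 1-19: 19 each from A, B, C, D = 19*4 = 76 chips; eligible A, B, C, D
Layer 20-24: 5 each from A, B, D = 5*3 = 15 chips; eligible A, B, D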